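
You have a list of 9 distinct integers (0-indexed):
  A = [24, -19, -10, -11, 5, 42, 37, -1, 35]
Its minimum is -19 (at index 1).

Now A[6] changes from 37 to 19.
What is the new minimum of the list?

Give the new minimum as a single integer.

Old min = -19 (at index 1)
Change: A[6] 37 -> 19
Changed element was NOT the old min.
  New min = min(old_min, new_val) = min(-19, 19) = -19

Answer: -19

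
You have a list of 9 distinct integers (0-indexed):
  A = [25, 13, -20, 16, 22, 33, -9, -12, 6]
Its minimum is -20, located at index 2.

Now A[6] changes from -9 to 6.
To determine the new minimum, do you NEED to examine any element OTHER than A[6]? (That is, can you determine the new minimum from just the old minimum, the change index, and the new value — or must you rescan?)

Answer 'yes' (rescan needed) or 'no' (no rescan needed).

Answer: no

Derivation:
Old min = -20 at index 2
Change at index 6: -9 -> 6
Index 6 was NOT the min. New min = min(-20, 6). No rescan of other elements needed.
Needs rescan: no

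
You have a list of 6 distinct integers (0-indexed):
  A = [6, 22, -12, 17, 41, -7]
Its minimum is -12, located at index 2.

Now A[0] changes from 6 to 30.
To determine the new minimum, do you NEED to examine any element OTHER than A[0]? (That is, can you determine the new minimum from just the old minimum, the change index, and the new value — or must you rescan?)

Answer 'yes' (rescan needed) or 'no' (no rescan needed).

Old min = -12 at index 2
Change at index 0: 6 -> 30
Index 0 was NOT the min. New min = min(-12, 30). No rescan of other elements needed.
Needs rescan: no

Answer: no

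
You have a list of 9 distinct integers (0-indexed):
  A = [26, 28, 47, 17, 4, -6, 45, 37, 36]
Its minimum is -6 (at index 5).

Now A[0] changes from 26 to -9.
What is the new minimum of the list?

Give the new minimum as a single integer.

Answer: -9

Derivation:
Old min = -6 (at index 5)
Change: A[0] 26 -> -9
Changed element was NOT the old min.
  New min = min(old_min, new_val) = min(-6, -9) = -9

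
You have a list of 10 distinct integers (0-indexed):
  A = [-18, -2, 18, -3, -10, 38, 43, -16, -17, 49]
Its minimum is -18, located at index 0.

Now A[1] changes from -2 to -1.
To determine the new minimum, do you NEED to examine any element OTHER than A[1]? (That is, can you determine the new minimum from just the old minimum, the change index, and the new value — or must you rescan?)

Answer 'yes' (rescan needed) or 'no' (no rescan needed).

Answer: no

Derivation:
Old min = -18 at index 0
Change at index 1: -2 -> -1
Index 1 was NOT the min. New min = min(-18, -1). No rescan of other elements needed.
Needs rescan: no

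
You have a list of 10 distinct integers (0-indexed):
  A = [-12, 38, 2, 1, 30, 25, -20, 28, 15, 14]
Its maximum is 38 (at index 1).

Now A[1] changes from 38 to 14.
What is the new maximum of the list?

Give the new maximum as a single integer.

Answer: 30

Derivation:
Old max = 38 (at index 1)
Change: A[1] 38 -> 14
Changed element WAS the max -> may need rescan.
  Max of remaining elements: 30
  New max = max(14, 30) = 30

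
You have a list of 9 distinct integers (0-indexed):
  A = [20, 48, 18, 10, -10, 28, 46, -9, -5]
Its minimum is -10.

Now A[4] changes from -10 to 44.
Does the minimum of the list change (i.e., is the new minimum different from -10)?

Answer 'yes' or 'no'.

Old min = -10
Change: A[4] -10 -> 44
Changed element was the min; new min must be rechecked.
New min = -9; changed? yes

Answer: yes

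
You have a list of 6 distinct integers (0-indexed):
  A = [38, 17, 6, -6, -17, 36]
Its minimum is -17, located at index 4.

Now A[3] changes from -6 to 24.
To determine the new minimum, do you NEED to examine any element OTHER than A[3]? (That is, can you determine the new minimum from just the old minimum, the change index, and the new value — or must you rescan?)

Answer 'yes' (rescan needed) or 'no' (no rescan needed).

Old min = -17 at index 4
Change at index 3: -6 -> 24
Index 3 was NOT the min. New min = min(-17, 24). No rescan of other elements needed.
Needs rescan: no

Answer: no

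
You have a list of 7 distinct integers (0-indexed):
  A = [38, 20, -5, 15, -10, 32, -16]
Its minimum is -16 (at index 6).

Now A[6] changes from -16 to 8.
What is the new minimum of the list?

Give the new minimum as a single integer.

Old min = -16 (at index 6)
Change: A[6] -16 -> 8
Changed element WAS the min. Need to check: is 8 still <= all others?
  Min of remaining elements: -10
  New min = min(8, -10) = -10

Answer: -10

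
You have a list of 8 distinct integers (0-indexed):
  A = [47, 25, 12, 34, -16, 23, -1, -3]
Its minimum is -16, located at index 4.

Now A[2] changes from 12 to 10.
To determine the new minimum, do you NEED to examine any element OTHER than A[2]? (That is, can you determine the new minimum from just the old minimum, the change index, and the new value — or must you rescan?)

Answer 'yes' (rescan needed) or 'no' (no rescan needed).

Old min = -16 at index 4
Change at index 2: 12 -> 10
Index 2 was NOT the min. New min = min(-16, 10). No rescan of other elements needed.
Needs rescan: no

Answer: no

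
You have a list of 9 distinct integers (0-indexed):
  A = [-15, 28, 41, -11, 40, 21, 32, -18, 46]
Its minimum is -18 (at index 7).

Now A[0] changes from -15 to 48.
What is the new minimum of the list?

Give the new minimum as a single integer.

Answer: -18

Derivation:
Old min = -18 (at index 7)
Change: A[0] -15 -> 48
Changed element was NOT the old min.
  New min = min(old_min, new_val) = min(-18, 48) = -18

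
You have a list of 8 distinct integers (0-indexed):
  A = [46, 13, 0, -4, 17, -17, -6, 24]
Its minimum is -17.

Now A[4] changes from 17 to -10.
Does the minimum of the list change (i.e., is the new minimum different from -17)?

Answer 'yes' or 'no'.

Answer: no

Derivation:
Old min = -17
Change: A[4] 17 -> -10
Changed element was NOT the min; min changes only if -10 < -17.
New min = -17; changed? no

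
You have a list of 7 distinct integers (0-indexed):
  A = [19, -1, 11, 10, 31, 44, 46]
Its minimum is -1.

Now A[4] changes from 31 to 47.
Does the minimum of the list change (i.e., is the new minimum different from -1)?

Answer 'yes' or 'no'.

Answer: no

Derivation:
Old min = -1
Change: A[4] 31 -> 47
Changed element was NOT the min; min changes only if 47 < -1.
New min = -1; changed? no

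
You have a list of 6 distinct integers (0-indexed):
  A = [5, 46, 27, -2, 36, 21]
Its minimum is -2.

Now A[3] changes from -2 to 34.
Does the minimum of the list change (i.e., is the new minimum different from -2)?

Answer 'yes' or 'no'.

Old min = -2
Change: A[3] -2 -> 34
Changed element was the min; new min must be rechecked.
New min = 5; changed? yes

Answer: yes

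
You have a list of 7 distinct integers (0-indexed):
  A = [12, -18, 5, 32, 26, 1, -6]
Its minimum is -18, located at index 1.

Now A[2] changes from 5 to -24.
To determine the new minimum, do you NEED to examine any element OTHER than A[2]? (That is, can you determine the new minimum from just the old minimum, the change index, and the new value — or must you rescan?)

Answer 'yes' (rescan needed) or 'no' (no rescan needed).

Answer: no

Derivation:
Old min = -18 at index 1
Change at index 2: 5 -> -24
Index 2 was NOT the min. New min = min(-18, -24). No rescan of other elements needed.
Needs rescan: no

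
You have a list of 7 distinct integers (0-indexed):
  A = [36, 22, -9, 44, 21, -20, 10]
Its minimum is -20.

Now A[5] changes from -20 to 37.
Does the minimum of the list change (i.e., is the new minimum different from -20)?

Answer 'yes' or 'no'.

Answer: yes

Derivation:
Old min = -20
Change: A[5] -20 -> 37
Changed element was the min; new min must be rechecked.
New min = -9; changed? yes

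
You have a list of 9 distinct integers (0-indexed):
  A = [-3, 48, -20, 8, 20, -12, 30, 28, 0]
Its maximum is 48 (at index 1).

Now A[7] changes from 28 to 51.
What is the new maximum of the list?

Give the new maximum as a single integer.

Answer: 51

Derivation:
Old max = 48 (at index 1)
Change: A[7] 28 -> 51
Changed element was NOT the old max.
  New max = max(old_max, new_val) = max(48, 51) = 51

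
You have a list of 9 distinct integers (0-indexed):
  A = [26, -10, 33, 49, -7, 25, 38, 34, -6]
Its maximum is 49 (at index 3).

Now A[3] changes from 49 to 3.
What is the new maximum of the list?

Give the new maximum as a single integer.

Answer: 38

Derivation:
Old max = 49 (at index 3)
Change: A[3] 49 -> 3
Changed element WAS the max -> may need rescan.
  Max of remaining elements: 38
  New max = max(3, 38) = 38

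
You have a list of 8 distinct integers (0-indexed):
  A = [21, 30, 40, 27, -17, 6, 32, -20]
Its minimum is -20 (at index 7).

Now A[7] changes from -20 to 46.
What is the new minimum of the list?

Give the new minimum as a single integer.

Answer: -17

Derivation:
Old min = -20 (at index 7)
Change: A[7] -20 -> 46
Changed element WAS the min. Need to check: is 46 still <= all others?
  Min of remaining elements: -17
  New min = min(46, -17) = -17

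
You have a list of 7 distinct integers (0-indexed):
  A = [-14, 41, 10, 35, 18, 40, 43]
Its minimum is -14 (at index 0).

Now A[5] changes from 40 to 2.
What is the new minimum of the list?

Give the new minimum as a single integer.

Answer: -14

Derivation:
Old min = -14 (at index 0)
Change: A[5] 40 -> 2
Changed element was NOT the old min.
  New min = min(old_min, new_val) = min(-14, 2) = -14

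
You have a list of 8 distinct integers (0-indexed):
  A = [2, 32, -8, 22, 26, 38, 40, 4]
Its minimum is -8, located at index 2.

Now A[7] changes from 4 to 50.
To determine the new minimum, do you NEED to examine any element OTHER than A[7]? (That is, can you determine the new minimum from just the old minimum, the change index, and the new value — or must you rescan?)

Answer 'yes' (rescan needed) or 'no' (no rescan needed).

Answer: no

Derivation:
Old min = -8 at index 2
Change at index 7: 4 -> 50
Index 7 was NOT the min. New min = min(-8, 50). No rescan of other elements needed.
Needs rescan: no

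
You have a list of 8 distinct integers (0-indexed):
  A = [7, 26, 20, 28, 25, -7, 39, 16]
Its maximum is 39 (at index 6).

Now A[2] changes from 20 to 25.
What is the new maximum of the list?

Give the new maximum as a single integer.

Old max = 39 (at index 6)
Change: A[2] 20 -> 25
Changed element was NOT the old max.
  New max = max(old_max, new_val) = max(39, 25) = 39

Answer: 39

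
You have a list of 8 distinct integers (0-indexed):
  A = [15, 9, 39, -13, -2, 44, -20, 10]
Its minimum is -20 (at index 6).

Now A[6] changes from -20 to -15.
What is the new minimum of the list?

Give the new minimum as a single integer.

Old min = -20 (at index 6)
Change: A[6] -20 -> -15
Changed element WAS the min. Need to check: is -15 still <= all others?
  Min of remaining elements: -13
  New min = min(-15, -13) = -15

Answer: -15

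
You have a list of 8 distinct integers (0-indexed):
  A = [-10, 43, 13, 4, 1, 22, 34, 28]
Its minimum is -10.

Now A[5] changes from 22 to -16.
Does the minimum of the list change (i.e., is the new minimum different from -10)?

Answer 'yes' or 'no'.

Answer: yes

Derivation:
Old min = -10
Change: A[5] 22 -> -16
Changed element was NOT the min; min changes only if -16 < -10.
New min = -16; changed? yes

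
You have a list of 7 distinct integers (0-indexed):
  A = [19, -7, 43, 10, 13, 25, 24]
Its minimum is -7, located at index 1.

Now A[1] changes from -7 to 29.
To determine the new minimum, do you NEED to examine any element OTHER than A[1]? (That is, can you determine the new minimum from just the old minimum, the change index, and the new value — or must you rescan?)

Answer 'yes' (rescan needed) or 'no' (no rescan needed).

Old min = -7 at index 1
Change at index 1: -7 -> 29
Index 1 WAS the min and new value 29 > old min -7. Must rescan other elements to find the new min.
Needs rescan: yes

Answer: yes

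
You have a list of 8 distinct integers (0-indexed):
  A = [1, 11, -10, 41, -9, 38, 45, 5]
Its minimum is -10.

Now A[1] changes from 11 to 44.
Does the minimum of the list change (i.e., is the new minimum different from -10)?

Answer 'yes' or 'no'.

Answer: no

Derivation:
Old min = -10
Change: A[1] 11 -> 44
Changed element was NOT the min; min changes only if 44 < -10.
New min = -10; changed? no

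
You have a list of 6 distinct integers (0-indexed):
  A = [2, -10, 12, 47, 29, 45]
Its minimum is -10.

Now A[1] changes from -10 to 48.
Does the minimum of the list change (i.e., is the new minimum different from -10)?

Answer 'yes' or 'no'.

Answer: yes

Derivation:
Old min = -10
Change: A[1] -10 -> 48
Changed element was the min; new min must be rechecked.
New min = 2; changed? yes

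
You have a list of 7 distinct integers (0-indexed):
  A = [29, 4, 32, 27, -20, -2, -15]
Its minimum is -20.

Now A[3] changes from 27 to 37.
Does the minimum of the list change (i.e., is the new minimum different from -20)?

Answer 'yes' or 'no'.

Old min = -20
Change: A[3] 27 -> 37
Changed element was NOT the min; min changes only if 37 < -20.
New min = -20; changed? no

Answer: no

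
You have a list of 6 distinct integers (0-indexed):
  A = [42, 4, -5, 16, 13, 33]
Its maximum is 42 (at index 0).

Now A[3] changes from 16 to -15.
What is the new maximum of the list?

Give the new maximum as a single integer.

Old max = 42 (at index 0)
Change: A[3] 16 -> -15
Changed element was NOT the old max.
  New max = max(old_max, new_val) = max(42, -15) = 42

Answer: 42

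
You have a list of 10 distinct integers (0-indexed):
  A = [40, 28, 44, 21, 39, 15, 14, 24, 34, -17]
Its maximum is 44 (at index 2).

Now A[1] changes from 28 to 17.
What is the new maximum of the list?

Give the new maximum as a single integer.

Answer: 44

Derivation:
Old max = 44 (at index 2)
Change: A[1] 28 -> 17
Changed element was NOT the old max.
  New max = max(old_max, new_val) = max(44, 17) = 44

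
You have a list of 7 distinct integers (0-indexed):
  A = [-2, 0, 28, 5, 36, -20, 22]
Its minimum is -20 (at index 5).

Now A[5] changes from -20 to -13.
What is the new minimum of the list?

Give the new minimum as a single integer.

Old min = -20 (at index 5)
Change: A[5] -20 -> -13
Changed element WAS the min. Need to check: is -13 still <= all others?
  Min of remaining elements: -2
  New min = min(-13, -2) = -13

Answer: -13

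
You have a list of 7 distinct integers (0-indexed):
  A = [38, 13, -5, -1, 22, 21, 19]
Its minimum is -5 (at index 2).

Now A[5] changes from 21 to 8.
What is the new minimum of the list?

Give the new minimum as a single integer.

Answer: -5

Derivation:
Old min = -5 (at index 2)
Change: A[5] 21 -> 8
Changed element was NOT the old min.
  New min = min(old_min, new_val) = min(-5, 8) = -5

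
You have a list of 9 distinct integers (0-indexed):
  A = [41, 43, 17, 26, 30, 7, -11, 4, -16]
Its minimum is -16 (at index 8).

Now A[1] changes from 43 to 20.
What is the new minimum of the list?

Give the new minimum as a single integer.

Old min = -16 (at index 8)
Change: A[1] 43 -> 20
Changed element was NOT the old min.
  New min = min(old_min, new_val) = min(-16, 20) = -16

Answer: -16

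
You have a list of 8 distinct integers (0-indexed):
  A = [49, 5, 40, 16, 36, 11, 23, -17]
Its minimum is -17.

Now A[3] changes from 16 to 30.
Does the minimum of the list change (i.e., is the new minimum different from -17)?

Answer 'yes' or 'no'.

Old min = -17
Change: A[3] 16 -> 30
Changed element was NOT the min; min changes only if 30 < -17.
New min = -17; changed? no

Answer: no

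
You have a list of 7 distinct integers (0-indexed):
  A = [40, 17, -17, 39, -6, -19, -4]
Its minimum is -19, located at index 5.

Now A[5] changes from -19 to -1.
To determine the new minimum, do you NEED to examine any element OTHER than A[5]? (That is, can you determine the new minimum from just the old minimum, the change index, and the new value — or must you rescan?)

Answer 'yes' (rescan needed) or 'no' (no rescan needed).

Answer: yes

Derivation:
Old min = -19 at index 5
Change at index 5: -19 -> -1
Index 5 WAS the min and new value -1 > old min -19. Must rescan other elements to find the new min.
Needs rescan: yes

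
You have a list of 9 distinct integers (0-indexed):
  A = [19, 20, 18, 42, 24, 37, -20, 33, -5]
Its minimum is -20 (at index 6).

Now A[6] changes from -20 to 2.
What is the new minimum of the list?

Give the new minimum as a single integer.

Answer: -5

Derivation:
Old min = -20 (at index 6)
Change: A[6] -20 -> 2
Changed element WAS the min. Need to check: is 2 still <= all others?
  Min of remaining elements: -5
  New min = min(2, -5) = -5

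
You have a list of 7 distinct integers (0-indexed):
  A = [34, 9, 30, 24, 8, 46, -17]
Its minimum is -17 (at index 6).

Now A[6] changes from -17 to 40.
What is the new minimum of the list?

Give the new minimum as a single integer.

Old min = -17 (at index 6)
Change: A[6] -17 -> 40
Changed element WAS the min. Need to check: is 40 still <= all others?
  Min of remaining elements: 8
  New min = min(40, 8) = 8

Answer: 8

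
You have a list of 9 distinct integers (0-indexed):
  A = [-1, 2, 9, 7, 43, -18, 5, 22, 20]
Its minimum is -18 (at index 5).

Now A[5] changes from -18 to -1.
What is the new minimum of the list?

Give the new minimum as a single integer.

Answer: -1

Derivation:
Old min = -18 (at index 5)
Change: A[5] -18 -> -1
Changed element WAS the min. Need to check: is -1 still <= all others?
  Min of remaining elements: -1
  New min = min(-1, -1) = -1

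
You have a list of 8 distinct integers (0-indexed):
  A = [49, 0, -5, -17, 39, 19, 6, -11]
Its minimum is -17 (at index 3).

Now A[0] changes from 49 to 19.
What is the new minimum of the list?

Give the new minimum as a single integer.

Answer: -17

Derivation:
Old min = -17 (at index 3)
Change: A[0] 49 -> 19
Changed element was NOT the old min.
  New min = min(old_min, new_val) = min(-17, 19) = -17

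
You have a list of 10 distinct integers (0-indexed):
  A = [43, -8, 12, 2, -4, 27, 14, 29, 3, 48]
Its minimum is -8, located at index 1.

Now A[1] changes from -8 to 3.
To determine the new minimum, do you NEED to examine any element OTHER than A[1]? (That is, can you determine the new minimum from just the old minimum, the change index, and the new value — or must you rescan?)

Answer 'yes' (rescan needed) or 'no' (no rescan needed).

Answer: yes

Derivation:
Old min = -8 at index 1
Change at index 1: -8 -> 3
Index 1 WAS the min and new value 3 > old min -8. Must rescan other elements to find the new min.
Needs rescan: yes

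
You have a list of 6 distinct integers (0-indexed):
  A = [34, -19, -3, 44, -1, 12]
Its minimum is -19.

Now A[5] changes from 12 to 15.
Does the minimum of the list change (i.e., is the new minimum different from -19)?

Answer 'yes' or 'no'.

Old min = -19
Change: A[5] 12 -> 15
Changed element was NOT the min; min changes only if 15 < -19.
New min = -19; changed? no

Answer: no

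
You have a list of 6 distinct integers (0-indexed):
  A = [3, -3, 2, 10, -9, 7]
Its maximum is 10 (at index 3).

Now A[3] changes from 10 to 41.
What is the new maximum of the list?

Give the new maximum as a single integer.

Answer: 41

Derivation:
Old max = 10 (at index 3)
Change: A[3] 10 -> 41
Changed element WAS the max -> may need rescan.
  Max of remaining elements: 7
  New max = max(41, 7) = 41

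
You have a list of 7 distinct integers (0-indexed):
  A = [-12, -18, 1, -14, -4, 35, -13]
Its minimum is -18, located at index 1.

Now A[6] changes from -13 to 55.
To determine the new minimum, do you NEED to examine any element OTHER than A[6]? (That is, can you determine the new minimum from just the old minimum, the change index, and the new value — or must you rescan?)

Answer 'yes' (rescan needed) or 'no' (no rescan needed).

Old min = -18 at index 1
Change at index 6: -13 -> 55
Index 6 was NOT the min. New min = min(-18, 55). No rescan of other elements needed.
Needs rescan: no

Answer: no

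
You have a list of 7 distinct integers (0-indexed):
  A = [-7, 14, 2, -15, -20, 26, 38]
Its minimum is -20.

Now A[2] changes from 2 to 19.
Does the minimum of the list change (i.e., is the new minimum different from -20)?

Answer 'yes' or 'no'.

Old min = -20
Change: A[2] 2 -> 19
Changed element was NOT the min; min changes only if 19 < -20.
New min = -20; changed? no

Answer: no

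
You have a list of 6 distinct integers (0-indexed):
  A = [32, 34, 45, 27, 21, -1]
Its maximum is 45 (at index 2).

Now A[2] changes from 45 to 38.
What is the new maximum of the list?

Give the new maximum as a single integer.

Answer: 38

Derivation:
Old max = 45 (at index 2)
Change: A[2] 45 -> 38
Changed element WAS the max -> may need rescan.
  Max of remaining elements: 34
  New max = max(38, 34) = 38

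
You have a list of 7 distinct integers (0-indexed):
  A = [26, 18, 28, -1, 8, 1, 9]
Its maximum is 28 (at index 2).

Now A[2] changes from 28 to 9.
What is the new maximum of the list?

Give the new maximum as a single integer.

Answer: 26

Derivation:
Old max = 28 (at index 2)
Change: A[2] 28 -> 9
Changed element WAS the max -> may need rescan.
  Max of remaining elements: 26
  New max = max(9, 26) = 26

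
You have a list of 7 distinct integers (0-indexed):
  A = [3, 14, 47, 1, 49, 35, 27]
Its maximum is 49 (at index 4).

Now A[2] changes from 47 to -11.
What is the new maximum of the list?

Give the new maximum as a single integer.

Answer: 49

Derivation:
Old max = 49 (at index 4)
Change: A[2] 47 -> -11
Changed element was NOT the old max.
  New max = max(old_max, new_val) = max(49, -11) = 49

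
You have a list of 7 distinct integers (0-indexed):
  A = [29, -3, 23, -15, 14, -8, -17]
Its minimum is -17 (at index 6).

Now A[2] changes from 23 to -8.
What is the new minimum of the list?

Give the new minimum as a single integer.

Old min = -17 (at index 6)
Change: A[2] 23 -> -8
Changed element was NOT the old min.
  New min = min(old_min, new_val) = min(-17, -8) = -17

Answer: -17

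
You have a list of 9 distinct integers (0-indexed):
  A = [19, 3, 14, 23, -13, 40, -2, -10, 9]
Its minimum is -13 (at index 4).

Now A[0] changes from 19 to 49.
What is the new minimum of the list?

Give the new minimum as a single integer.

Old min = -13 (at index 4)
Change: A[0] 19 -> 49
Changed element was NOT the old min.
  New min = min(old_min, new_val) = min(-13, 49) = -13

Answer: -13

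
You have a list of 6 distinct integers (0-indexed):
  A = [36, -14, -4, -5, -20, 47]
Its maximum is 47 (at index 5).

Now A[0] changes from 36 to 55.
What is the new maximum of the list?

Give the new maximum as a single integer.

Answer: 55

Derivation:
Old max = 47 (at index 5)
Change: A[0] 36 -> 55
Changed element was NOT the old max.
  New max = max(old_max, new_val) = max(47, 55) = 55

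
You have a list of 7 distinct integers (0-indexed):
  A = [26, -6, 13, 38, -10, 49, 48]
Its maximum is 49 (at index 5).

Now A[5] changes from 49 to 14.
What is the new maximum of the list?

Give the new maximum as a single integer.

Old max = 49 (at index 5)
Change: A[5] 49 -> 14
Changed element WAS the max -> may need rescan.
  Max of remaining elements: 48
  New max = max(14, 48) = 48

Answer: 48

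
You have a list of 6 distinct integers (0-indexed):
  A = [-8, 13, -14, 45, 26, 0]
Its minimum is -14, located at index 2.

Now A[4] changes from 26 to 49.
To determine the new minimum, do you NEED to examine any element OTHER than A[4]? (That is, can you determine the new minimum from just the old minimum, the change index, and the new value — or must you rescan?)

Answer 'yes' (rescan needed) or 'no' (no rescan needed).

Answer: no

Derivation:
Old min = -14 at index 2
Change at index 4: 26 -> 49
Index 4 was NOT the min. New min = min(-14, 49). No rescan of other elements needed.
Needs rescan: no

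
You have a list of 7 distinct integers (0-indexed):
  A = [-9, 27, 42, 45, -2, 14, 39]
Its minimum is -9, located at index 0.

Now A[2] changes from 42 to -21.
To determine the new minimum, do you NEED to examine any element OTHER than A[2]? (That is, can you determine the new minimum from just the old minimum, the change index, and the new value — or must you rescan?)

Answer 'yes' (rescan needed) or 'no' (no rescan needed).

Answer: no

Derivation:
Old min = -9 at index 0
Change at index 2: 42 -> -21
Index 2 was NOT the min. New min = min(-9, -21). No rescan of other elements needed.
Needs rescan: no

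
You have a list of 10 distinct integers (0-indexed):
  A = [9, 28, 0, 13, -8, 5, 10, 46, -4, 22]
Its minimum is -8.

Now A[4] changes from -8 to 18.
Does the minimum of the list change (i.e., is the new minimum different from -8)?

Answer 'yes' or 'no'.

Old min = -8
Change: A[4] -8 -> 18
Changed element was the min; new min must be rechecked.
New min = -4; changed? yes

Answer: yes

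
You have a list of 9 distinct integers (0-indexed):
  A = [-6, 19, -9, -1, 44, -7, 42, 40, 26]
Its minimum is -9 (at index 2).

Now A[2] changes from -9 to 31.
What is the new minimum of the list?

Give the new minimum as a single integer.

Old min = -9 (at index 2)
Change: A[2] -9 -> 31
Changed element WAS the min. Need to check: is 31 still <= all others?
  Min of remaining elements: -7
  New min = min(31, -7) = -7

Answer: -7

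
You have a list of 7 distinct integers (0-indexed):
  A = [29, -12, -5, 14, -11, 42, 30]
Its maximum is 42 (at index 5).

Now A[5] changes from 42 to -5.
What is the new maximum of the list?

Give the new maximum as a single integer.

Old max = 42 (at index 5)
Change: A[5] 42 -> -5
Changed element WAS the max -> may need rescan.
  Max of remaining elements: 30
  New max = max(-5, 30) = 30

Answer: 30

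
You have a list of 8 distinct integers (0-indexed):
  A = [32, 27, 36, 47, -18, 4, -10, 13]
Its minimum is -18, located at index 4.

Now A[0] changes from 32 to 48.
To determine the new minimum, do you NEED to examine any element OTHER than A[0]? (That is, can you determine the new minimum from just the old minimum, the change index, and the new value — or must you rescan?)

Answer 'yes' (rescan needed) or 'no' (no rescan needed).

Old min = -18 at index 4
Change at index 0: 32 -> 48
Index 0 was NOT the min. New min = min(-18, 48). No rescan of other elements needed.
Needs rescan: no

Answer: no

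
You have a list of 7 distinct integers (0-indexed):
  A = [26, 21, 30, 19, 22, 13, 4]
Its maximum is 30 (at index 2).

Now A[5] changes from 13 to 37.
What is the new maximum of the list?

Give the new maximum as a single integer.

Answer: 37

Derivation:
Old max = 30 (at index 2)
Change: A[5] 13 -> 37
Changed element was NOT the old max.
  New max = max(old_max, new_val) = max(30, 37) = 37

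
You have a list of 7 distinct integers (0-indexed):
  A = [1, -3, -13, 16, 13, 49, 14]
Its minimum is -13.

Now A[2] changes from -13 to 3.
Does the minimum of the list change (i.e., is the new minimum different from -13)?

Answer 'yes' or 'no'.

Answer: yes

Derivation:
Old min = -13
Change: A[2] -13 -> 3
Changed element was the min; new min must be rechecked.
New min = -3; changed? yes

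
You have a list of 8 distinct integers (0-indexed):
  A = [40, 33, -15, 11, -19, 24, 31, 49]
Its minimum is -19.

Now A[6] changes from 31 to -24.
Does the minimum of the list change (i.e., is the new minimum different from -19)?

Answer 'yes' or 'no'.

Old min = -19
Change: A[6] 31 -> -24
Changed element was NOT the min; min changes only if -24 < -19.
New min = -24; changed? yes

Answer: yes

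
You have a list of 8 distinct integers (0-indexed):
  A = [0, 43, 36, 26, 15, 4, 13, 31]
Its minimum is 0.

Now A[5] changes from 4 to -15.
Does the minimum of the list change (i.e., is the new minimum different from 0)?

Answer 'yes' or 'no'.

Answer: yes

Derivation:
Old min = 0
Change: A[5] 4 -> -15
Changed element was NOT the min; min changes only if -15 < 0.
New min = -15; changed? yes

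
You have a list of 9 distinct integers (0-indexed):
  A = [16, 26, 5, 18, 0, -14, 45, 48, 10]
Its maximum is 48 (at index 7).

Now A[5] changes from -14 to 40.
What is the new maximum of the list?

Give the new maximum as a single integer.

Old max = 48 (at index 7)
Change: A[5] -14 -> 40
Changed element was NOT the old max.
  New max = max(old_max, new_val) = max(48, 40) = 48

Answer: 48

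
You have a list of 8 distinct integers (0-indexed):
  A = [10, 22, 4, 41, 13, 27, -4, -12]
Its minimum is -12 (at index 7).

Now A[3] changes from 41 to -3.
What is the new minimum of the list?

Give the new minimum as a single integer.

Old min = -12 (at index 7)
Change: A[3] 41 -> -3
Changed element was NOT the old min.
  New min = min(old_min, new_val) = min(-12, -3) = -12

Answer: -12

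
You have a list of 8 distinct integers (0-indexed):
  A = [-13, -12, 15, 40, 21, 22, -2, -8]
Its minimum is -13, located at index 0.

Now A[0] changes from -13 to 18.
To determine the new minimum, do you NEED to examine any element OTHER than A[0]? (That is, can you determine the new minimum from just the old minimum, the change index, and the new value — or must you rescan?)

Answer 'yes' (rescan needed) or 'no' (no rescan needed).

Old min = -13 at index 0
Change at index 0: -13 -> 18
Index 0 WAS the min and new value 18 > old min -13. Must rescan other elements to find the new min.
Needs rescan: yes

Answer: yes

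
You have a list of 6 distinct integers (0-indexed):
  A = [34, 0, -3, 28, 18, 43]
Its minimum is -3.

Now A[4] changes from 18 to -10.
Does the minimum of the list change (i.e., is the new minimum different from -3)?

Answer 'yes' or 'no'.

Old min = -3
Change: A[4] 18 -> -10
Changed element was NOT the min; min changes only if -10 < -3.
New min = -10; changed? yes

Answer: yes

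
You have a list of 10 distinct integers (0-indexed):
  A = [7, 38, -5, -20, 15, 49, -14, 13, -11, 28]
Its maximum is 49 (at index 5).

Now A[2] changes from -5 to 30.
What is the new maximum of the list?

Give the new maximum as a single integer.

Old max = 49 (at index 5)
Change: A[2] -5 -> 30
Changed element was NOT the old max.
  New max = max(old_max, new_val) = max(49, 30) = 49

Answer: 49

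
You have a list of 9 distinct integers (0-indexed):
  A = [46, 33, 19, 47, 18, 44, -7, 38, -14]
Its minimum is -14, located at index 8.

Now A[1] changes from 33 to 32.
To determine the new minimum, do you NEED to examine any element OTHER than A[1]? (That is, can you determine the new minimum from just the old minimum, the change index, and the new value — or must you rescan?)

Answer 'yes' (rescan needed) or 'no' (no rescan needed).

Answer: no

Derivation:
Old min = -14 at index 8
Change at index 1: 33 -> 32
Index 1 was NOT the min. New min = min(-14, 32). No rescan of other elements needed.
Needs rescan: no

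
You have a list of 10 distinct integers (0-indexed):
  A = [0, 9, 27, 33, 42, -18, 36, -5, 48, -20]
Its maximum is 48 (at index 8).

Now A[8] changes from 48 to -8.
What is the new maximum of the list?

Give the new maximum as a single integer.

Answer: 42

Derivation:
Old max = 48 (at index 8)
Change: A[8] 48 -> -8
Changed element WAS the max -> may need rescan.
  Max of remaining elements: 42
  New max = max(-8, 42) = 42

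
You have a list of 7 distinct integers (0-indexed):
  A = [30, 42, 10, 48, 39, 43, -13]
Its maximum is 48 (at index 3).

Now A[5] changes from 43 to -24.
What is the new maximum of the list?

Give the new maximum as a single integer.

Answer: 48

Derivation:
Old max = 48 (at index 3)
Change: A[5] 43 -> -24
Changed element was NOT the old max.
  New max = max(old_max, new_val) = max(48, -24) = 48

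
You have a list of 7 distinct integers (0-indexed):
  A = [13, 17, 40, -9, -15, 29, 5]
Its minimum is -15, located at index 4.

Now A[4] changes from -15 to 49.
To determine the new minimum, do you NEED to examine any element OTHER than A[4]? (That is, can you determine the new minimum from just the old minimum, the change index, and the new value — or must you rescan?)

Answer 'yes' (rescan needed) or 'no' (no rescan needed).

Old min = -15 at index 4
Change at index 4: -15 -> 49
Index 4 WAS the min and new value 49 > old min -15. Must rescan other elements to find the new min.
Needs rescan: yes

Answer: yes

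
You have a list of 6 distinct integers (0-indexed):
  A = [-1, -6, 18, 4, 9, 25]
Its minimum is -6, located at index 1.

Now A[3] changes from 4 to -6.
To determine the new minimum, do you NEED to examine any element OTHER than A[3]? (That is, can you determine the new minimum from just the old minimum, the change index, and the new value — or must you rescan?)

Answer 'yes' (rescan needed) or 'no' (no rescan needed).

Old min = -6 at index 1
Change at index 3: 4 -> -6
Index 3 was NOT the min. New min = min(-6, -6). No rescan of other elements needed.
Needs rescan: no

Answer: no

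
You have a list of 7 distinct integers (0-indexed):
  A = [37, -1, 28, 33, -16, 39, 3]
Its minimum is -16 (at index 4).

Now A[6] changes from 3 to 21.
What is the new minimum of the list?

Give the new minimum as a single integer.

Answer: -16

Derivation:
Old min = -16 (at index 4)
Change: A[6] 3 -> 21
Changed element was NOT the old min.
  New min = min(old_min, new_val) = min(-16, 21) = -16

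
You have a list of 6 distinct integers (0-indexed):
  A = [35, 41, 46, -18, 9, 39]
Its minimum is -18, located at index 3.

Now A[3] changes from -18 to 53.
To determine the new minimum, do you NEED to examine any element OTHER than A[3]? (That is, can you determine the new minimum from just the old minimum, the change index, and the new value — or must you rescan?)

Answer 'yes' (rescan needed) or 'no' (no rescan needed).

Old min = -18 at index 3
Change at index 3: -18 -> 53
Index 3 WAS the min and new value 53 > old min -18. Must rescan other elements to find the new min.
Needs rescan: yes

Answer: yes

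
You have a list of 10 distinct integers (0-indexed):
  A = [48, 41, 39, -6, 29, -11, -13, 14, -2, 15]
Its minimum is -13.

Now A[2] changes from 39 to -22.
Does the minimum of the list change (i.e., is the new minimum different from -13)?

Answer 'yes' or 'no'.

Old min = -13
Change: A[2] 39 -> -22
Changed element was NOT the min; min changes only if -22 < -13.
New min = -22; changed? yes

Answer: yes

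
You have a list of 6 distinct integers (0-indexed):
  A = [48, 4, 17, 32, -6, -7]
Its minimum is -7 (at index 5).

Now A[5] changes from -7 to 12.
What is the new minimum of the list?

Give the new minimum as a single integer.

Old min = -7 (at index 5)
Change: A[5] -7 -> 12
Changed element WAS the min. Need to check: is 12 still <= all others?
  Min of remaining elements: -6
  New min = min(12, -6) = -6

Answer: -6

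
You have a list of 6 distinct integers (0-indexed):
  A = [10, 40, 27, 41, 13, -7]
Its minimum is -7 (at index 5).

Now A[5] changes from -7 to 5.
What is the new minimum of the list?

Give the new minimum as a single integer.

Answer: 5

Derivation:
Old min = -7 (at index 5)
Change: A[5] -7 -> 5
Changed element WAS the min. Need to check: is 5 still <= all others?
  Min of remaining elements: 10
  New min = min(5, 10) = 5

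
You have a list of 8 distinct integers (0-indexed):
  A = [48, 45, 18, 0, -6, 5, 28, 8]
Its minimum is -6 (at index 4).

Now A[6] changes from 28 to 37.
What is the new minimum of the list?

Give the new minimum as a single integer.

Old min = -6 (at index 4)
Change: A[6] 28 -> 37
Changed element was NOT the old min.
  New min = min(old_min, new_val) = min(-6, 37) = -6

Answer: -6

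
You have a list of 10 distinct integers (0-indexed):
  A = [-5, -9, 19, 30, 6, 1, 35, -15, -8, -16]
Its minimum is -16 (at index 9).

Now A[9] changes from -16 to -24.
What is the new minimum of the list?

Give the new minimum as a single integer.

Answer: -24

Derivation:
Old min = -16 (at index 9)
Change: A[9] -16 -> -24
Changed element WAS the min. Need to check: is -24 still <= all others?
  Min of remaining elements: -15
  New min = min(-24, -15) = -24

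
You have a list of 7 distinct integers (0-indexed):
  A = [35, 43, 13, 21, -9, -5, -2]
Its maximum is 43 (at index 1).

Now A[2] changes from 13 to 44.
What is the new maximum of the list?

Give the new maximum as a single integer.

Answer: 44

Derivation:
Old max = 43 (at index 1)
Change: A[2] 13 -> 44
Changed element was NOT the old max.
  New max = max(old_max, new_val) = max(43, 44) = 44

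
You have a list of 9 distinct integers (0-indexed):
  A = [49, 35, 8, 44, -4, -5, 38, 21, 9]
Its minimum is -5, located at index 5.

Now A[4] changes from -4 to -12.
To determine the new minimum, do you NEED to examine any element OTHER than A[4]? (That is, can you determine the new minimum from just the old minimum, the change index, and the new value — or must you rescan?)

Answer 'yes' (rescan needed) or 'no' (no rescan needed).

Answer: no

Derivation:
Old min = -5 at index 5
Change at index 4: -4 -> -12
Index 4 was NOT the min. New min = min(-5, -12). No rescan of other elements needed.
Needs rescan: no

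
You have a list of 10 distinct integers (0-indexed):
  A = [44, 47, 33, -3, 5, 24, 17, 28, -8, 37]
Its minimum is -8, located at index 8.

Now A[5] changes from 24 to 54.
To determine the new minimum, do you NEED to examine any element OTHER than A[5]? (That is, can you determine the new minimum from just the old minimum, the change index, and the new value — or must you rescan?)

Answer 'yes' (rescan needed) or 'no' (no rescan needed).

Old min = -8 at index 8
Change at index 5: 24 -> 54
Index 5 was NOT the min. New min = min(-8, 54). No rescan of other elements needed.
Needs rescan: no

Answer: no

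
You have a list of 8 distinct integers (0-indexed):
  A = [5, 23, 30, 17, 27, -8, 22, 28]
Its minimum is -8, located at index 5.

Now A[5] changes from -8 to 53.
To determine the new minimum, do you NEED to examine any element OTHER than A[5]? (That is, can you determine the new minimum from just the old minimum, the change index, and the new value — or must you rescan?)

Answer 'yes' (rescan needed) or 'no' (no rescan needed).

Old min = -8 at index 5
Change at index 5: -8 -> 53
Index 5 WAS the min and new value 53 > old min -8. Must rescan other elements to find the new min.
Needs rescan: yes

Answer: yes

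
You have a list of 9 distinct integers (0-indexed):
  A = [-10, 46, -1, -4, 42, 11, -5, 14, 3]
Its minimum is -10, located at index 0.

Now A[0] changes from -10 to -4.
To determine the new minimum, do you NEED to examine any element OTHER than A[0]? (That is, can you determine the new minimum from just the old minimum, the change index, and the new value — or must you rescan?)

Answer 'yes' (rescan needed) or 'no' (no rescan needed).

Answer: yes

Derivation:
Old min = -10 at index 0
Change at index 0: -10 -> -4
Index 0 WAS the min and new value -4 > old min -10. Must rescan other elements to find the new min.
Needs rescan: yes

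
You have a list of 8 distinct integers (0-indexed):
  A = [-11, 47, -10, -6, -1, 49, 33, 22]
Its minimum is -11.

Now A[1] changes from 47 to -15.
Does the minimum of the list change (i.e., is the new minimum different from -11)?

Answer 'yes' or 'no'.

Old min = -11
Change: A[1] 47 -> -15
Changed element was NOT the min; min changes only if -15 < -11.
New min = -15; changed? yes

Answer: yes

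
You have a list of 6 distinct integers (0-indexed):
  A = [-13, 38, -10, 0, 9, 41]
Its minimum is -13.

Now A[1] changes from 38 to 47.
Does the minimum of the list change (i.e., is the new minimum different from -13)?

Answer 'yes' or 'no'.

Answer: no

Derivation:
Old min = -13
Change: A[1] 38 -> 47
Changed element was NOT the min; min changes only if 47 < -13.
New min = -13; changed? no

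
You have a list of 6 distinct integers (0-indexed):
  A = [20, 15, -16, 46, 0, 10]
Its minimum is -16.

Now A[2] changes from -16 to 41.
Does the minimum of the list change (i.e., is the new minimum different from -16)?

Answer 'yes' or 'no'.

Answer: yes

Derivation:
Old min = -16
Change: A[2] -16 -> 41
Changed element was the min; new min must be rechecked.
New min = 0; changed? yes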